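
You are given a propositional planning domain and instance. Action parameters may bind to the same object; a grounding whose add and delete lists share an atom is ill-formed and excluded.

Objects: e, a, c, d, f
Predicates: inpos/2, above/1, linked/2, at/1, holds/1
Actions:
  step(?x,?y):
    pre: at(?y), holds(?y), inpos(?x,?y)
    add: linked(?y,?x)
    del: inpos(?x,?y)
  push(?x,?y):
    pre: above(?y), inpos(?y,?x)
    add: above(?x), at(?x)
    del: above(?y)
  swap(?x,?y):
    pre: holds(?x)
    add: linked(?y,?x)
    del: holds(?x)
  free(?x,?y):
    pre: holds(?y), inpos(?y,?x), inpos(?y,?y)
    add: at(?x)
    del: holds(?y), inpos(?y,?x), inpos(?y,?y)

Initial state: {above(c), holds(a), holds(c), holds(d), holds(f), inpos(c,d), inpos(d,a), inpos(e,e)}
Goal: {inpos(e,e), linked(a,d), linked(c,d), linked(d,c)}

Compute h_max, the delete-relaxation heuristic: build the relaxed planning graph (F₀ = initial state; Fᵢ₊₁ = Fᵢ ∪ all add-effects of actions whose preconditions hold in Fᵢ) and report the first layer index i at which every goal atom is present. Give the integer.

F0 = init (8 atoms)
F1 = F0 ∪ {above(d), at(d), linked(a,a), linked(a,c), linked(a,d), linked(a,f), linked(c,a), linked(c,c), linked(c,d), linked(c,f), linked(d,a), linked(d,c), linked(d,d), linked(d,f), linked(e,a), linked(e,c), linked(e,d), linked(e,f), linked(f,a), linked(f,c), linked(f,d), linked(f,f)}  (30 atoms)
goal ⊆ F1  ⇒  h_max = 1

1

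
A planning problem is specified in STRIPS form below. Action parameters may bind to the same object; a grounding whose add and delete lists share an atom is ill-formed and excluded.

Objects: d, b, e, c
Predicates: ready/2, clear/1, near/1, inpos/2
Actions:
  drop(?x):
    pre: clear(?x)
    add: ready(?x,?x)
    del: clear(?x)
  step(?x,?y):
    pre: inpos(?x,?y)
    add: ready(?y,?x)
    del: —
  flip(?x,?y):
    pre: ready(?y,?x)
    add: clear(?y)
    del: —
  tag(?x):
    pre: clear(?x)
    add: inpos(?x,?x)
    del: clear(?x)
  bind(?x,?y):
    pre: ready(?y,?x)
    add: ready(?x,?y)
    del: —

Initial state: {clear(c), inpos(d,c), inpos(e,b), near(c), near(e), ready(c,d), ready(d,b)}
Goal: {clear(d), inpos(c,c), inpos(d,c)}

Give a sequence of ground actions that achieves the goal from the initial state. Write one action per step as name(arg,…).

flip(b,d); tag(c)

1. flip(b,d)  →  {clear(c), clear(d), inpos(d,c), inpos(e,b), near(c), near(e), ready(c,d), ready(d,b)}
2. tag(c)  →  {clear(d), inpos(c,c), inpos(d,c), inpos(e,b), near(c), near(e), ready(c,d), ready(d,b)}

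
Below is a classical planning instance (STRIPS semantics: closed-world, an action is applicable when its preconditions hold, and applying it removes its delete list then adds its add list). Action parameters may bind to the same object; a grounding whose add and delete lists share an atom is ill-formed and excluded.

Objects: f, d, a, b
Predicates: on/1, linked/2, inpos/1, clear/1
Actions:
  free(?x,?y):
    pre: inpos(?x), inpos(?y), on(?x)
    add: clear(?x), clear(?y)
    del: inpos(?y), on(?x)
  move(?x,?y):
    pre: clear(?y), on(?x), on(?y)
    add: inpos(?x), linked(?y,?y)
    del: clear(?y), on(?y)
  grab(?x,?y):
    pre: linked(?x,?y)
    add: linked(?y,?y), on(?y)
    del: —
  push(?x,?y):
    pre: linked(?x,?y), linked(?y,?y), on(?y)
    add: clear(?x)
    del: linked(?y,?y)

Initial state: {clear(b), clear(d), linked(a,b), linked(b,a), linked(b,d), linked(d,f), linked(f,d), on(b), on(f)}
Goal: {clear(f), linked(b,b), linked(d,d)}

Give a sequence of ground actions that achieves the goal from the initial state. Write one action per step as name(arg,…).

1. move(f,b)  →  {clear(d), inpos(f), linked(a,b), linked(b,a), linked(b,b), linked(b,d), linked(d,f), linked(f,d), on(f)}
2. free(f,f)  →  {clear(d), clear(f), linked(a,b), linked(b,a), linked(b,b), linked(b,d), linked(d,f), linked(f,d)}
3. grab(f,d)  →  {clear(d), clear(f), linked(a,b), linked(b,a), linked(b,b), linked(b,d), linked(d,d), linked(d,f), linked(f,d), on(d)}

move(f,b); free(f,f); grab(f,d)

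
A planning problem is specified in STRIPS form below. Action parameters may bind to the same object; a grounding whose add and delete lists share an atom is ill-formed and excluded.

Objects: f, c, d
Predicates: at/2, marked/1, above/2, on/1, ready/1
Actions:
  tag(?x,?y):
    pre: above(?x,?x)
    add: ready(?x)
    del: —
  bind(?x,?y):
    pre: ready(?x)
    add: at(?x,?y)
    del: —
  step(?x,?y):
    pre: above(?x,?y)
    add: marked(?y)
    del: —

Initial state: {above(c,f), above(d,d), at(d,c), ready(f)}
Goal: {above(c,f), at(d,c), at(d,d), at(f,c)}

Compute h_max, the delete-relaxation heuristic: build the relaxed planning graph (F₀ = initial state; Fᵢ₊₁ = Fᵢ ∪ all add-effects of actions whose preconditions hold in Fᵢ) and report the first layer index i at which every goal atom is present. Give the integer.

F0 = init (4 atoms)
F1 = F0 ∪ {at(f,c), at(f,d), at(f,f), marked(d), marked(f), ready(d)}  (10 atoms)
F2 = F1 ∪ {at(d,d), at(d,f)}  (12 atoms)
goal ⊆ F2  ⇒  h_max = 2

2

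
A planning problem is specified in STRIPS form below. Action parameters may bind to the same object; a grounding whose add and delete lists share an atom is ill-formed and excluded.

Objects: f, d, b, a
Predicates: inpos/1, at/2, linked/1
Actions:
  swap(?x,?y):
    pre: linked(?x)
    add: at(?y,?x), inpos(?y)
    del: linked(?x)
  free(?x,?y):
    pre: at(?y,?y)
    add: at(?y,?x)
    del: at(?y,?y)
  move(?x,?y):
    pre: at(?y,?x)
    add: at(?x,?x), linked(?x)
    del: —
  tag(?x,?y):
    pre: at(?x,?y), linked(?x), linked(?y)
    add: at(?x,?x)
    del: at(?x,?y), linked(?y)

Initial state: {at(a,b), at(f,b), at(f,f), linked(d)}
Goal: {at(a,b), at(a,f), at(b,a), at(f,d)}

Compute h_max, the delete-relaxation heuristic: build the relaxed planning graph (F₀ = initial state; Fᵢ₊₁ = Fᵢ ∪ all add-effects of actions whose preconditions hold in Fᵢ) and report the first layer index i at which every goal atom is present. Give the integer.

2

F0 = init (4 atoms)
F1 = F0 ∪ {at(a,d), at(b,b), at(b,d), at(d,d), at(f,a), at(f,d), inpos(a), inpos(b), inpos(d), inpos(f), linked(b), linked(f)}  (16 atoms)
F2 = F1 ∪ {at(a,a), at(a,f), at(b,a), at(b,f), at(d,a), at(d,b), at(d,f), linked(a)}  (24 atoms)
goal ⊆ F2  ⇒  h_max = 2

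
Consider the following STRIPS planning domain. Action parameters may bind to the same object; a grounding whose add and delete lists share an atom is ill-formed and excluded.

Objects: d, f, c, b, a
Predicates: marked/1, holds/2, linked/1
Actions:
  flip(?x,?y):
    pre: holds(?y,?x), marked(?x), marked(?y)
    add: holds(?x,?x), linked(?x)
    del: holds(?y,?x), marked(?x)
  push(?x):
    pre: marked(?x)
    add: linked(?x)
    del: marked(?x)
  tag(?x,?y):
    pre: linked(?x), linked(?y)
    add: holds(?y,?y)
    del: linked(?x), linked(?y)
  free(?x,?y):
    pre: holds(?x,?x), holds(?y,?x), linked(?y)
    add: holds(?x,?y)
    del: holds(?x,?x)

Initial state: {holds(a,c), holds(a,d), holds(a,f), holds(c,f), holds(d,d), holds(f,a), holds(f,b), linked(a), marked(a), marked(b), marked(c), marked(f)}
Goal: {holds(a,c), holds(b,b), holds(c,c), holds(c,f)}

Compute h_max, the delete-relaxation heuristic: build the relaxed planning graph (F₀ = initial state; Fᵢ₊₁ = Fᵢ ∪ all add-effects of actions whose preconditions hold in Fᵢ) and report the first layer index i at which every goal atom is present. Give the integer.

1

F0 = init (12 atoms)
F1 = F0 ∪ {holds(a,a), holds(b,b), holds(c,c), holds(d,a), holds(f,f), linked(b), linked(c), linked(f)}  (20 atoms)
goal ⊆ F1  ⇒  h_max = 1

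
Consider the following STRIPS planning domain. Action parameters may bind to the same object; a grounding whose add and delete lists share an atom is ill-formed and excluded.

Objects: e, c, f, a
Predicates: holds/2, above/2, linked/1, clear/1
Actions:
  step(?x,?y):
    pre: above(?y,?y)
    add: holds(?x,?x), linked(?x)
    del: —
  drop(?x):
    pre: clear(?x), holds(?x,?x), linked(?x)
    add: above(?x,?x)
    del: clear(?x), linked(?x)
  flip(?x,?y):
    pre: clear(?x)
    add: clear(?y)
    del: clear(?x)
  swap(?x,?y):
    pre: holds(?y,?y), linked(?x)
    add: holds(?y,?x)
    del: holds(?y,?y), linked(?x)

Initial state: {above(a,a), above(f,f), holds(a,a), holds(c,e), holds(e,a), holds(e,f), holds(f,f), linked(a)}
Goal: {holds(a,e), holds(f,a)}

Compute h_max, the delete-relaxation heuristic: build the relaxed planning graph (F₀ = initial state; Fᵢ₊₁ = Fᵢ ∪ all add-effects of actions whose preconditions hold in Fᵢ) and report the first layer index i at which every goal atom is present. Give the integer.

2

F0 = init (8 atoms)
F1 = F0 ∪ {holds(c,c), holds(e,e), holds(f,a), linked(c), linked(e), linked(f)}  (14 atoms)
F2 = F1 ∪ {holds(a,c), holds(a,e), holds(a,f), holds(c,a), holds(c,f), holds(e,c), holds(f,c), holds(f,e)}  (22 atoms)
goal ⊆ F2  ⇒  h_max = 2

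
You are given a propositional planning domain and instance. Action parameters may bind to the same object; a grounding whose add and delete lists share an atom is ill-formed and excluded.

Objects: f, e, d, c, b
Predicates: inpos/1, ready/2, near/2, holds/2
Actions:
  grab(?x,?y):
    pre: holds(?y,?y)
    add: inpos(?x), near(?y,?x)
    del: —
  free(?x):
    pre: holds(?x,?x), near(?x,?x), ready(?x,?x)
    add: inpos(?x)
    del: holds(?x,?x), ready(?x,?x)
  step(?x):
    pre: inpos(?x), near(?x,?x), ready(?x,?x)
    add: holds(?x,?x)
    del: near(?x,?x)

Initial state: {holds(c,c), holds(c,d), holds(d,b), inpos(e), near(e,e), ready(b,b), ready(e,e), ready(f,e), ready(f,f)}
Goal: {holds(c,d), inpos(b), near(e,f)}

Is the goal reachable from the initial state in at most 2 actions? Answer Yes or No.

1. grab(b,c)  →  {holds(c,c), holds(c,d), holds(d,b), inpos(b), inpos(e), near(c,b), near(e,e), ready(b,b), ready(e,e), ready(f,e), ready(f,f)}
2. step(e)  →  {holds(c,c), holds(c,d), holds(d,b), holds(e,e), inpos(b), inpos(e), near(c,b), ready(b,b), ready(e,e), ready(f,e), ready(f,f)}
3. grab(f,e)  →  {holds(c,c), holds(c,d), holds(d,b), holds(e,e), inpos(b), inpos(e), inpos(f), near(c,b), near(e,f), ready(b,b), ready(e,e), ready(f,e), ready(f,f)}
optimal plan length = 3; 3 > 2

No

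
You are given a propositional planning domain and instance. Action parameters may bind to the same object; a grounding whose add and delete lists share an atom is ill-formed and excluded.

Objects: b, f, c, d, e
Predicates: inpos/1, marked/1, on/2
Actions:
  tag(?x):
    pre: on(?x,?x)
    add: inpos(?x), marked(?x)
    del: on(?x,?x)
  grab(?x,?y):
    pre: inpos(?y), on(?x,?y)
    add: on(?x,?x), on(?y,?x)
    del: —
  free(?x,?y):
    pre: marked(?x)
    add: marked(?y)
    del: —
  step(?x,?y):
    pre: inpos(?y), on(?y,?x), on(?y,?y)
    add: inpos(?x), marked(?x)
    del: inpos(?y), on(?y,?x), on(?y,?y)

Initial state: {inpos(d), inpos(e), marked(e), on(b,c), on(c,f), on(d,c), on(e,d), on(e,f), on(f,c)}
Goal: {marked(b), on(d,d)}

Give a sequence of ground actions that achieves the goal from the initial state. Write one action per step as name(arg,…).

grab(e,d); grab(d,e); free(e,b)

1. grab(e,d)  →  {inpos(d), inpos(e), marked(e), on(b,c), on(c,f), on(d,c), on(d,e), on(e,d), on(e,e), on(e,f), on(f,c)}
2. grab(d,e)  →  {inpos(d), inpos(e), marked(e), on(b,c), on(c,f), on(d,c), on(d,d), on(d,e), on(e,d), on(e,e), on(e,f), on(f,c)}
3. free(e,b)  →  {inpos(d), inpos(e), marked(b), marked(e), on(b,c), on(c,f), on(d,c), on(d,d), on(d,e), on(e,d), on(e,e), on(e,f), on(f,c)}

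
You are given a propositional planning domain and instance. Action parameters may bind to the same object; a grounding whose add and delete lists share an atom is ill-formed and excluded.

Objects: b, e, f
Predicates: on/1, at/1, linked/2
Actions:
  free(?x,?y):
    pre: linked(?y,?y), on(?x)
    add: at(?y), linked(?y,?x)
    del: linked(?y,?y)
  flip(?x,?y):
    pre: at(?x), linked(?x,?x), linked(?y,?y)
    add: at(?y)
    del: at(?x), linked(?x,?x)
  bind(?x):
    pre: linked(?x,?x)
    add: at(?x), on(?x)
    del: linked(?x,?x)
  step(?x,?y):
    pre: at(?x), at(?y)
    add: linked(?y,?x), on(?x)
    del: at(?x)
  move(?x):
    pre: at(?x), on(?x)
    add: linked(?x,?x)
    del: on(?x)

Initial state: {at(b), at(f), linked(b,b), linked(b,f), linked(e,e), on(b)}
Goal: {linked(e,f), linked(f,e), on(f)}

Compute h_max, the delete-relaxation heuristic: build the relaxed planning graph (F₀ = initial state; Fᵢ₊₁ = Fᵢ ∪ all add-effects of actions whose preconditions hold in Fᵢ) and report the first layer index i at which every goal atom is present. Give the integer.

2

F0 = init (6 atoms)
F1 = F0 ∪ {at(e), linked(e,b), linked(f,b), linked(f,f), on(e), on(f)}  (12 atoms)
F2 = F1 ∪ {linked(b,e), linked(e,f), linked(f,e)}  (15 atoms)
goal ⊆ F2  ⇒  h_max = 2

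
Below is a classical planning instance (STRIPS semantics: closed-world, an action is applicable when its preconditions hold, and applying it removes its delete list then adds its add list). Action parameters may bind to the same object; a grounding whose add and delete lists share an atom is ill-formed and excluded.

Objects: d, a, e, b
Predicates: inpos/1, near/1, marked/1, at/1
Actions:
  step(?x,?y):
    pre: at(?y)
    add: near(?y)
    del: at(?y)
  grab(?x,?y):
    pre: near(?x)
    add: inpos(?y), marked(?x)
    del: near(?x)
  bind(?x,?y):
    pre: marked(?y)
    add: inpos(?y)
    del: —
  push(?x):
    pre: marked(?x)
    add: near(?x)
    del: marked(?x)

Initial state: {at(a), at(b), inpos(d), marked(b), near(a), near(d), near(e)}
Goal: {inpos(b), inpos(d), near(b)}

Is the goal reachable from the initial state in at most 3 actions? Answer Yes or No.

Yes

1. step(d,b)  →  {at(a), inpos(d), marked(b), near(a), near(b), near(d), near(e)}
2. grab(d,b)  →  {at(a), inpos(b), inpos(d), marked(b), marked(d), near(a), near(b), near(e)}
optimal plan length = 2; 2 ≤ 3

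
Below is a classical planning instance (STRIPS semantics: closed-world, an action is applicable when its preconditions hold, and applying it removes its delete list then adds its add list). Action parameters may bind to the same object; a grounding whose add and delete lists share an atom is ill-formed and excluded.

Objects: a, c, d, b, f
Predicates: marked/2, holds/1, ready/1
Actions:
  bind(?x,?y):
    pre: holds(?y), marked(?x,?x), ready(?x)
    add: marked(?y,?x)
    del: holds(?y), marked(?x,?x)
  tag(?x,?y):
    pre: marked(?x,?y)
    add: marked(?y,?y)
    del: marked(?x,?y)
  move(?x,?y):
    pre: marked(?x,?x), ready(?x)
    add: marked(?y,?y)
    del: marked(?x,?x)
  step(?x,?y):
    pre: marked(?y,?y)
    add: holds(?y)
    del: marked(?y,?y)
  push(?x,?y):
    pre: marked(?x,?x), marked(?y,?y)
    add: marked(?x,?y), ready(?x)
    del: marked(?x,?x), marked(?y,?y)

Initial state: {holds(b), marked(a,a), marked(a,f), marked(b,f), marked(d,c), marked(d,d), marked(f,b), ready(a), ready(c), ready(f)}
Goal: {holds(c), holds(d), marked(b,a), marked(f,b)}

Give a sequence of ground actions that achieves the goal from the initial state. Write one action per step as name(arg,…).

bind(a,b); tag(d,c); step(a,c); step(a,d)

1. bind(a,b)  →  {marked(a,f), marked(b,a), marked(b,f), marked(d,c), marked(d,d), marked(f,b), ready(a), ready(c), ready(f)}
2. tag(d,c)  →  {marked(a,f), marked(b,a), marked(b,f), marked(c,c), marked(d,d), marked(f,b), ready(a), ready(c), ready(f)}
3. step(a,c)  →  {holds(c), marked(a,f), marked(b,a), marked(b,f), marked(d,d), marked(f,b), ready(a), ready(c), ready(f)}
4. step(a,d)  →  {holds(c), holds(d), marked(a,f), marked(b,a), marked(b,f), marked(f,b), ready(a), ready(c), ready(f)}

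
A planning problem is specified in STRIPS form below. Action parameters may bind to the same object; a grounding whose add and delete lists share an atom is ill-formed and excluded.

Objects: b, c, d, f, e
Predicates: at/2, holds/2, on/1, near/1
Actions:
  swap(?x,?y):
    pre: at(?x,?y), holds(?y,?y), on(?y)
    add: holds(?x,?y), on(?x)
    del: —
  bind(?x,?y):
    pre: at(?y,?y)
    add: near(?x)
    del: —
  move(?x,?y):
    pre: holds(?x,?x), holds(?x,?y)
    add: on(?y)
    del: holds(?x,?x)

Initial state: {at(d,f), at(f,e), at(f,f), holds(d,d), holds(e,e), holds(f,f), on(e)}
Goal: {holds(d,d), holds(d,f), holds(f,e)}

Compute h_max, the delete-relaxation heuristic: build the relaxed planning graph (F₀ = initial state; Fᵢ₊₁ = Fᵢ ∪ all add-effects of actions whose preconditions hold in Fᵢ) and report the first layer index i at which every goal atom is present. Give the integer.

2

F0 = init (7 atoms)
F1 = F0 ∪ {holds(f,e), near(b), near(c), near(d), near(e), near(f), on(d), on(f)}  (15 atoms)
F2 = F1 ∪ {holds(d,f)}  (16 atoms)
goal ⊆ F2  ⇒  h_max = 2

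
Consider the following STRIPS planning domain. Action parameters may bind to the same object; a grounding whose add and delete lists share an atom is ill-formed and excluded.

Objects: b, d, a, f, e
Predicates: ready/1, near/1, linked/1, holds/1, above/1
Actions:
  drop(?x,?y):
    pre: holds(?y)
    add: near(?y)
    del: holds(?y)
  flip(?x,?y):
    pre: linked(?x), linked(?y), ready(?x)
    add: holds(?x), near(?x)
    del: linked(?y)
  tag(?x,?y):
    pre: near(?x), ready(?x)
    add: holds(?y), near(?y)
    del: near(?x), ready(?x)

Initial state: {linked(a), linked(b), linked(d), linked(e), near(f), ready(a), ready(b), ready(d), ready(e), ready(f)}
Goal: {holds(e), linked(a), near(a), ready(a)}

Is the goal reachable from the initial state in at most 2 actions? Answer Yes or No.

Yes

1. flip(a,b)  →  {holds(a), linked(a), linked(d), linked(e), near(a), near(f), ready(a), ready(b), ready(d), ready(e), ready(f)}
2. flip(e,d)  →  {holds(a), holds(e), linked(a), linked(e), near(a), near(e), near(f), ready(a), ready(b), ready(d), ready(e), ready(f)}
optimal plan length = 2; 2 ≤ 2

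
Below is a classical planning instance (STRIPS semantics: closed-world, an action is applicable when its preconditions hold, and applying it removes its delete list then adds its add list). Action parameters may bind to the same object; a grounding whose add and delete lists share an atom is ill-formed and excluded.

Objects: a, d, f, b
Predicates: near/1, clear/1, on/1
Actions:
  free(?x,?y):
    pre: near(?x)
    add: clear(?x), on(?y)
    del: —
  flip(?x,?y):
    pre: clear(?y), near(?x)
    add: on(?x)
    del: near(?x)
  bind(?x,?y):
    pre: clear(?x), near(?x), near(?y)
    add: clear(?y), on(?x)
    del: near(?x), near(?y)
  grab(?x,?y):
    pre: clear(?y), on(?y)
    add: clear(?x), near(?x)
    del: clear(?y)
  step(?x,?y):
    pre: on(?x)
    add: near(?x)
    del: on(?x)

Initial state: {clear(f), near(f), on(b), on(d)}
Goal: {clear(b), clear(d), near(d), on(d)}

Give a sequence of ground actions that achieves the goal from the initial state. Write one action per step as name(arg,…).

step(b,a); free(b,f); grab(d,f)

1. step(b,a)  →  {clear(f), near(b), near(f), on(d)}
2. free(b,f)  →  {clear(b), clear(f), near(b), near(f), on(d), on(f)}
3. grab(d,f)  →  {clear(b), clear(d), near(b), near(d), near(f), on(d), on(f)}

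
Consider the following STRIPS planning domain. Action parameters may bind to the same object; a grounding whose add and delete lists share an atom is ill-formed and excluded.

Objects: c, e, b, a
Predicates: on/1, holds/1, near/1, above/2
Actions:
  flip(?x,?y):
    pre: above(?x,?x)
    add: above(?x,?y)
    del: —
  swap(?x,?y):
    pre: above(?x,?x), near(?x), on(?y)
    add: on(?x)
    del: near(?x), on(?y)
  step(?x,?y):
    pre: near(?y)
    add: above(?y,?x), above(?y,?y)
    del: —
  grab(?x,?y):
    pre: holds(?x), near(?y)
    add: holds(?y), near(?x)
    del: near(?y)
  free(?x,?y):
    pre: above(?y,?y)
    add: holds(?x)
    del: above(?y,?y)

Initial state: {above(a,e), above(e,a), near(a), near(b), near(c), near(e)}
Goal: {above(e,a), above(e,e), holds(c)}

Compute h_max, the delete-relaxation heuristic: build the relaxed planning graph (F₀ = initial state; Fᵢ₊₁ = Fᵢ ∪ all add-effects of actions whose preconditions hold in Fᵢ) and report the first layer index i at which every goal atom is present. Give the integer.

2

F0 = init (6 atoms)
F1 = F0 ∪ {above(a,a), above(a,b), above(a,c), above(b,a), above(b,b), above(b,c), above(b,e), above(c,a), above(c,b), above(c,c), above(c,e), above(e,b), above(e,c), above(e,e)}  (20 atoms)
F2 = F1 ∪ {holds(a), holds(b), holds(c), holds(e)}  (24 atoms)
goal ⊆ F2  ⇒  h_max = 2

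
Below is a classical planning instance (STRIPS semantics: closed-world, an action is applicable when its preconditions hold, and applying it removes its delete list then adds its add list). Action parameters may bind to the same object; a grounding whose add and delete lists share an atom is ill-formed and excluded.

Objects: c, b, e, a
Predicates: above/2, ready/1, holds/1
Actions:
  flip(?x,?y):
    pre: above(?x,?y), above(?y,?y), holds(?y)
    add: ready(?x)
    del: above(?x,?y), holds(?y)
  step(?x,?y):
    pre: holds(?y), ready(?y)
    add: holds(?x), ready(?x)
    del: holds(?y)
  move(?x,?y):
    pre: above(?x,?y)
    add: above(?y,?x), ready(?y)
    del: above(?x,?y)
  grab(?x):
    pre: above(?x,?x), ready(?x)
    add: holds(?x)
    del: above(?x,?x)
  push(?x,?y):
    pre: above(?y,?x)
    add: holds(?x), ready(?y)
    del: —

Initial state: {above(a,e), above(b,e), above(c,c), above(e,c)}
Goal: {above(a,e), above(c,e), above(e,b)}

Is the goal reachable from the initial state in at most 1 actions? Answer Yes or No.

1. move(b,e)  →  {above(a,e), above(c,c), above(e,b), above(e,c), ready(e)}
2. move(e,c)  →  {above(a,e), above(c,c), above(c,e), above(e,b), ready(c), ready(e)}
optimal plan length = 2; 2 > 1

No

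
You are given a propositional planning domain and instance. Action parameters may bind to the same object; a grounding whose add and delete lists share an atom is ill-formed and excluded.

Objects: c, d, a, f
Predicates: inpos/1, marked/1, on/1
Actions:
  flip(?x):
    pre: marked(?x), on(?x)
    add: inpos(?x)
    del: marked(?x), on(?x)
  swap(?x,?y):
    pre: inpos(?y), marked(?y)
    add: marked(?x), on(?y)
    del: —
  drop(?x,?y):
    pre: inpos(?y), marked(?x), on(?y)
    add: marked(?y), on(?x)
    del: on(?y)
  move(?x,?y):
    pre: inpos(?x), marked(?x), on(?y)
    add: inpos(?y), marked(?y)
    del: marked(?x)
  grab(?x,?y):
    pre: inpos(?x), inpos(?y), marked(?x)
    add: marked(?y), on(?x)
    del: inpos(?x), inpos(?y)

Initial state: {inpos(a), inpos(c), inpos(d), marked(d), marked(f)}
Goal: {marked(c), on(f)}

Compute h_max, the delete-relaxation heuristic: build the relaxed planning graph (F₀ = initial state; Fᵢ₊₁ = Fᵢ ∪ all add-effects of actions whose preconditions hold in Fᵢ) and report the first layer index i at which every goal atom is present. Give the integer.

F0 = init (5 atoms)
F1 = F0 ∪ {marked(a), marked(c), on(d)}  (8 atoms)
F2 = F1 ∪ {on(a), on(c), on(f)}  (11 atoms)
goal ⊆ F2  ⇒  h_max = 2

2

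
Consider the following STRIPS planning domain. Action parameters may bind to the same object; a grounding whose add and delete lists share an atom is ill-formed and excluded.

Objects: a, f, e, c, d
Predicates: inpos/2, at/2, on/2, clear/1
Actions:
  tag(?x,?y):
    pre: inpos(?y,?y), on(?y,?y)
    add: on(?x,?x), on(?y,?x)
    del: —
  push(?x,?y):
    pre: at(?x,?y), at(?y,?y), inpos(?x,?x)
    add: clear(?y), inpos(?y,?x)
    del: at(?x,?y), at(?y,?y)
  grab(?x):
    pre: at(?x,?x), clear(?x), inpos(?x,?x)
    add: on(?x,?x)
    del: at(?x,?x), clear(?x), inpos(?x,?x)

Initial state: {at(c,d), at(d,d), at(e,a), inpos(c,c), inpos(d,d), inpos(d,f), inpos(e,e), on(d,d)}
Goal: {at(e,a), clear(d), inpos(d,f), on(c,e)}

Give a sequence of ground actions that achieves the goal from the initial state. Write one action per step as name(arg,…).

tag(c,d); tag(e,c); push(c,d)

1. tag(c,d)  →  {at(c,d), at(d,d), at(e,a), inpos(c,c), inpos(d,d), inpos(d,f), inpos(e,e), on(c,c), on(d,c), on(d,d)}
2. tag(e,c)  →  {at(c,d), at(d,d), at(e,a), inpos(c,c), inpos(d,d), inpos(d,f), inpos(e,e), on(c,c), on(c,e), on(d,c), on(d,d), on(e,e)}
3. push(c,d)  →  {at(e,a), clear(d), inpos(c,c), inpos(d,c), inpos(d,d), inpos(d,f), inpos(e,e), on(c,c), on(c,e), on(d,c), on(d,d), on(e,e)}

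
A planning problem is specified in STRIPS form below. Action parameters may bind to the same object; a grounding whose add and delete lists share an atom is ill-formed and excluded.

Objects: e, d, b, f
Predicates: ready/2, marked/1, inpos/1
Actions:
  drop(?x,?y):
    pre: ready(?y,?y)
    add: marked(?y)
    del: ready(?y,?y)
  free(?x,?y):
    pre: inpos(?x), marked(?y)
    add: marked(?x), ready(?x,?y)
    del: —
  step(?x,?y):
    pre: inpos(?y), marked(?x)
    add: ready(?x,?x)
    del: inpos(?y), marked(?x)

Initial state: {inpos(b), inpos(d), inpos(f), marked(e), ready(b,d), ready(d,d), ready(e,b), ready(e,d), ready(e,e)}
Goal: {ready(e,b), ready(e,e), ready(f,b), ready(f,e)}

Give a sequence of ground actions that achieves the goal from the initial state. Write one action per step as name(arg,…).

1. free(b,e)  →  {inpos(b), inpos(d), inpos(f), marked(b), marked(e), ready(b,d), ready(b,e), ready(d,d), ready(e,b), ready(e,d), ready(e,e)}
2. free(f,e)  →  {inpos(b), inpos(d), inpos(f), marked(b), marked(e), marked(f), ready(b,d), ready(b,e), ready(d,d), ready(e,b), ready(e,d), ready(e,e), ready(f,e)}
3. free(f,b)  →  {inpos(b), inpos(d), inpos(f), marked(b), marked(e), marked(f), ready(b,d), ready(b,e), ready(d,d), ready(e,b), ready(e,d), ready(e,e), ready(f,b), ready(f,e)}

free(b,e); free(f,e); free(f,b)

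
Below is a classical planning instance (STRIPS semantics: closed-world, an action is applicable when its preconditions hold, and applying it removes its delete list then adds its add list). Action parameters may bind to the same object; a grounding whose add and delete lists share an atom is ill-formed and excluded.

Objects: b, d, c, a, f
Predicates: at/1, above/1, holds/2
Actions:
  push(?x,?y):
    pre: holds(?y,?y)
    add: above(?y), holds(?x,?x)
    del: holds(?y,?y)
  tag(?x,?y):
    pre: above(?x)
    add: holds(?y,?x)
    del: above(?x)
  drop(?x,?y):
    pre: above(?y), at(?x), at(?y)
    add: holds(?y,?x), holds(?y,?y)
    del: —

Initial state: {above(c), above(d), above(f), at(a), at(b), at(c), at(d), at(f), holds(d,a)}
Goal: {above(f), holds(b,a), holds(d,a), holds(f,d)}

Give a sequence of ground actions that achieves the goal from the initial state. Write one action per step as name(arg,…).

1. drop(d,f)  →  {above(c), above(d), above(f), at(a), at(b), at(c), at(d), at(f), holds(d,a), holds(f,d), holds(f,f)}
2. push(b,f)  →  {above(c), above(d), above(f), at(a), at(b), at(c), at(d), at(f), holds(b,b), holds(d,a), holds(f,d)}
3. push(d,b)  →  {above(b), above(c), above(d), above(f), at(a), at(b), at(c), at(d), at(f), holds(d,a), holds(d,d), holds(f,d)}
4. drop(a,b)  →  {above(b), above(c), above(d), above(f), at(a), at(b), at(c), at(d), at(f), holds(b,a), holds(b,b), holds(d,a), holds(d,d), holds(f,d)}

drop(d,f); push(b,f); push(d,b); drop(a,b)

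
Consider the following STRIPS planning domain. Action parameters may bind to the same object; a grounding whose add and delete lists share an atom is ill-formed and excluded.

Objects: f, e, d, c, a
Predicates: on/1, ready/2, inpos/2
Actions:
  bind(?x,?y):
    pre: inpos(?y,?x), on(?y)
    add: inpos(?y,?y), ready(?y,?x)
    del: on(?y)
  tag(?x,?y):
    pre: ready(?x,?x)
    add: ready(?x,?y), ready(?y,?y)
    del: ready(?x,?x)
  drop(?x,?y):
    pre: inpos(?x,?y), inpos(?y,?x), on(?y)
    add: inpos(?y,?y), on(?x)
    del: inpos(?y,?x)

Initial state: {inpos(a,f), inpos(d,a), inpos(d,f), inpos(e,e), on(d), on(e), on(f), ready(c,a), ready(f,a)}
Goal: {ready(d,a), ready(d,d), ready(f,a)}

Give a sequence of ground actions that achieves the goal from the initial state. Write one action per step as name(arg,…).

1. bind(e,e)  →  {inpos(a,f), inpos(d,a), inpos(d,f), inpos(e,e), on(d), on(f), ready(c,a), ready(e,e), ready(f,a)}
2. bind(a,d)  →  {inpos(a,f), inpos(d,a), inpos(d,d), inpos(d,f), inpos(e,e), on(f), ready(c,a), ready(d,a), ready(e,e), ready(f,a)}
3. tag(e,d)  →  {inpos(a,f), inpos(d,a), inpos(d,d), inpos(d,f), inpos(e,e), on(f), ready(c,a), ready(d,a), ready(d,d), ready(e,d), ready(f,a)}

bind(e,e); bind(a,d); tag(e,d)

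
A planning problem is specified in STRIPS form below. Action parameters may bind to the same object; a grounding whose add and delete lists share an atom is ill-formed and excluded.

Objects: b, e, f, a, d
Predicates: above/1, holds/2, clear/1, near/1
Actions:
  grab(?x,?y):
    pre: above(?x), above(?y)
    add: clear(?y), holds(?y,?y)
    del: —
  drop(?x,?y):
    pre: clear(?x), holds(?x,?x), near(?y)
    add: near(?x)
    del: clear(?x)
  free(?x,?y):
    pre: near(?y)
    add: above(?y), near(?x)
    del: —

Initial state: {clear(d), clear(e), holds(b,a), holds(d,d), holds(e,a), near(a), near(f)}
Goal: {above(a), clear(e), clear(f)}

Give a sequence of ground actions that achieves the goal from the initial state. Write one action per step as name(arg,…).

1. free(b,f)  →  {above(f), clear(d), clear(e), holds(b,a), holds(d,d), holds(e,a), near(a), near(b), near(f)}
2. grab(f,f)  →  {above(f), clear(d), clear(e), clear(f), holds(b,a), holds(d,d), holds(e,a), holds(f,f), near(a), near(b), near(f)}
3. free(b,a)  →  {above(a), above(f), clear(d), clear(e), clear(f), holds(b,a), holds(d,d), holds(e,a), holds(f,f), near(a), near(b), near(f)}

free(b,f); grab(f,f); free(b,a)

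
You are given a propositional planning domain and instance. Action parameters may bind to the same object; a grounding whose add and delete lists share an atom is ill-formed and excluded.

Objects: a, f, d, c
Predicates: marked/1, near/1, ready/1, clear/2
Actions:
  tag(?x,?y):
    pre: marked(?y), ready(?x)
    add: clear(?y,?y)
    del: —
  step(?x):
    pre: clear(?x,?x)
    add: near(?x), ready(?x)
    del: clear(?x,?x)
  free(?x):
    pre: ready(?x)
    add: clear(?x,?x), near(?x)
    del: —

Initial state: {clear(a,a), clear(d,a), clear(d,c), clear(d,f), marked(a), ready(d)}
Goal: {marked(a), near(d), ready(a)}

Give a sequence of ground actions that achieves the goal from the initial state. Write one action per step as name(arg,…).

1. step(a)  →  {clear(d,a), clear(d,c), clear(d,f), marked(a), near(a), ready(a), ready(d)}
2. free(d)  →  {clear(d,a), clear(d,c), clear(d,d), clear(d,f), marked(a), near(a), near(d), ready(a), ready(d)}

step(a); free(d)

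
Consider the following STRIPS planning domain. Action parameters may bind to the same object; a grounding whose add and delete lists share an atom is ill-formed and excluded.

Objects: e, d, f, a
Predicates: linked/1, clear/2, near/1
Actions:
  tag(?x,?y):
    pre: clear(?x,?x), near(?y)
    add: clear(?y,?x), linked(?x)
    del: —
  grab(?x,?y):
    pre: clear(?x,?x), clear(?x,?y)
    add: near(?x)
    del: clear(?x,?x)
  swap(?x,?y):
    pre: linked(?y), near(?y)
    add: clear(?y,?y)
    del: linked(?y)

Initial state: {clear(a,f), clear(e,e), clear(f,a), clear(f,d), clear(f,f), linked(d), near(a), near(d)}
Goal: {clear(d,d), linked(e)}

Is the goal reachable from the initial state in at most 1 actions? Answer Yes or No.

1. tag(e,d)  →  {clear(a,f), clear(d,e), clear(e,e), clear(f,a), clear(f,d), clear(f,f), linked(d), linked(e), near(a), near(d)}
2. swap(e,d)  →  {clear(a,f), clear(d,d), clear(d,e), clear(e,e), clear(f,a), clear(f,d), clear(f,f), linked(e), near(a), near(d)}
optimal plan length = 2; 2 > 1

No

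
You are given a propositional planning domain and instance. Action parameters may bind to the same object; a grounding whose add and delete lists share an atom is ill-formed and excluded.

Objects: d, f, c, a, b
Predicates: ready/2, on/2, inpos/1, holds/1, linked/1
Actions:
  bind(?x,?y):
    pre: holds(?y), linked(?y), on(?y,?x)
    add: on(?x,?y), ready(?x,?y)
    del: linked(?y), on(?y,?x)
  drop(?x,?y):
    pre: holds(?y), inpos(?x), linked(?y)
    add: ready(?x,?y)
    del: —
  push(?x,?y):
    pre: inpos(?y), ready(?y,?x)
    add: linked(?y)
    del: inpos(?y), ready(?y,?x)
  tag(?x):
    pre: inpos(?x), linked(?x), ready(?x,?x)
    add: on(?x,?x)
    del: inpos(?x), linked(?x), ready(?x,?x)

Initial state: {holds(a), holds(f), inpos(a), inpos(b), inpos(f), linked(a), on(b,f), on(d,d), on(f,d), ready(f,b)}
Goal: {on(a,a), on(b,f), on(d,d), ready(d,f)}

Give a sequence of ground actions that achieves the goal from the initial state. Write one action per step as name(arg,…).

drop(a,a); push(b,f); bind(d,f); tag(a)

1. drop(a,a)  →  {holds(a), holds(f), inpos(a), inpos(b), inpos(f), linked(a), on(b,f), on(d,d), on(f,d), ready(a,a), ready(f,b)}
2. push(b,f)  →  {holds(a), holds(f), inpos(a), inpos(b), linked(a), linked(f), on(b,f), on(d,d), on(f,d), ready(a,a)}
3. bind(d,f)  →  {holds(a), holds(f), inpos(a), inpos(b), linked(a), on(b,f), on(d,d), on(d,f), ready(a,a), ready(d,f)}
4. tag(a)  →  {holds(a), holds(f), inpos(b), on(a,a), on(b,f), on(d,d), on(d,f), ready(d,f)}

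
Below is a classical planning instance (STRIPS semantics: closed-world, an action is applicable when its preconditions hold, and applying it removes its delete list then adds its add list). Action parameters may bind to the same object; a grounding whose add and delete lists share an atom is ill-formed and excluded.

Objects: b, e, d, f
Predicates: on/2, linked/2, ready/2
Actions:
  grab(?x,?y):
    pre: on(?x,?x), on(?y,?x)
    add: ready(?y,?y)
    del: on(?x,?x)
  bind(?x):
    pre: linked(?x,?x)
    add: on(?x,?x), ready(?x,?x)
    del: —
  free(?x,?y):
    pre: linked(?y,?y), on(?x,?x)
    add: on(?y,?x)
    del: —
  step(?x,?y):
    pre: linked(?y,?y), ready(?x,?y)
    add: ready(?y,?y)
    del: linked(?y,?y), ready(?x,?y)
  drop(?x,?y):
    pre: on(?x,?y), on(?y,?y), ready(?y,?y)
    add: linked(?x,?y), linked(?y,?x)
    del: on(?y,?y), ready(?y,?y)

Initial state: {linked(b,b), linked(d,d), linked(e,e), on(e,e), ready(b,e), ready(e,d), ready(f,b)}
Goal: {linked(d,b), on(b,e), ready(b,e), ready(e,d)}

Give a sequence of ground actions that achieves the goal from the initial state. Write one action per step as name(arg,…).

bind(b); free(b,d); free(e,b); drop(d,b)

1. bind(b)  →  {linked(b,b), linked(d,d), linked(e,e), on(b,b), on(e,e), ready(b,b), ready(b,e), ready(e,d), ready(f,b)}
2. free(b,d)  →  {linked(b,b), linked(d,d), linked(e,e), on(b,b), on(d,b), on(e,e), ready(b,b), ready(b,e), ready(e,d), ready(f,b)}
3. free(e,b)  →  {linked(b,b), linked(d,d), linked(e,e), on(b,b), on(b,e), on(d,b), on(e,e), ready(b,b), ready(b,e), ready(e,d), ready(f,b)}
4. drop(d,b)  →  {linked(b,b), linked(b,d), linked(d,b), linked(d,d), linked(e,e), on(b,e), on(d,b), on(e,e), ready(b,e), ready(e,d), ready(f,b)}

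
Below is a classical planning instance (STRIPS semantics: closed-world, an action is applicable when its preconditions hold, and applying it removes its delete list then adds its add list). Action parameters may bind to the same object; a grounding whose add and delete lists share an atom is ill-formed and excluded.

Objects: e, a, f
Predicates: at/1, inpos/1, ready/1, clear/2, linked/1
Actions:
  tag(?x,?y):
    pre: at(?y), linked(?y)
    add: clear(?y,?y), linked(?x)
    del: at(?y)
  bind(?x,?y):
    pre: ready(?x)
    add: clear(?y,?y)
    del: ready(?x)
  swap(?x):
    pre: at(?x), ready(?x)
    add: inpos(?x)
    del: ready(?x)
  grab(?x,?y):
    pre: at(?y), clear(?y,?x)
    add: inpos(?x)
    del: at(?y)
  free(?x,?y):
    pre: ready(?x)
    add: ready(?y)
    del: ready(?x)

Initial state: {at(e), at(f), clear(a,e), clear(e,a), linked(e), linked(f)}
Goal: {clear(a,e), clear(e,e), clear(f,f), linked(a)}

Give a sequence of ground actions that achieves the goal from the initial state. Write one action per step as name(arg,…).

1. tag(e,e)  →  {at(f), clear(a,e), clear(e,a), clear(e,e), linked(e), linked(f)}
2. tag(a,f)  →  {clear(a,e), clear(e,a), clear(e,e), clear(f,f), linked(a), linked(e), linked(f)}

tag(e,e); tag(a,f)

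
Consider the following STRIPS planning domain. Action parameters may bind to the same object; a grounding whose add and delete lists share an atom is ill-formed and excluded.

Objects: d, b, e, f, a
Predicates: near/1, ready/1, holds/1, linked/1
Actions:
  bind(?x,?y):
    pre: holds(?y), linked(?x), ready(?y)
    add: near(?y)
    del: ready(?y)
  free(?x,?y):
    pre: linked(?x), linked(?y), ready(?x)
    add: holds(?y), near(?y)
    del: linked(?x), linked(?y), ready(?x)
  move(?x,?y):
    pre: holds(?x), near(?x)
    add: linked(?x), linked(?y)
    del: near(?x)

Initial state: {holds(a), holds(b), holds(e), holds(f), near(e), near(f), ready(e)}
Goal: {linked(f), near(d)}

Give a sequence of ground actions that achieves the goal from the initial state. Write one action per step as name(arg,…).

move(e,d); free(e,d); move(f,d)

1. move(e,d)  →  {holds(a), holds(b), holds(e), holds(f), linked(d), linked(e), near(f), ready(e)}
2. free(e,d)  →  {holds(a), holds(b), holds(d), holds(e), holds(f), near(d), near(f)}
3. move(f,d)  →  {holds(a), holds(b), holds(d), holds(e), holds(f), linked(d), linked(f), near(d)}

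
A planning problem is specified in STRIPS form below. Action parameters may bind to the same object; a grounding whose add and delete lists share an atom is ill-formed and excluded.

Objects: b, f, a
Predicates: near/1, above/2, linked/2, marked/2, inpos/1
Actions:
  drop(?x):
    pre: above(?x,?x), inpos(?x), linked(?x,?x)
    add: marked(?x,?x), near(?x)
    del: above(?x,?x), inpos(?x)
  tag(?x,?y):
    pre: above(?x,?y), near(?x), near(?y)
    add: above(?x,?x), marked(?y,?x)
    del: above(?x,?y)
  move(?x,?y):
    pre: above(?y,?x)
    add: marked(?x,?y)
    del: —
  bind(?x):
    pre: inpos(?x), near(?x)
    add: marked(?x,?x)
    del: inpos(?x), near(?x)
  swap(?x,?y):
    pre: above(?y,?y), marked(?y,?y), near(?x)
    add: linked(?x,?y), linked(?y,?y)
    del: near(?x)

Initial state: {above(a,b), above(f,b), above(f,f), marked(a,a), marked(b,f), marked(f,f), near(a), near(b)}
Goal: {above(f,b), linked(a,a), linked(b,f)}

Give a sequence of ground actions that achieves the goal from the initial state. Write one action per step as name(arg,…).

tag(a,b); swap(b,f); swap(a,a)

1. tag(a,b)  →  {above(a,a), above(f,b), above(f,f), marked(a,a), marked(b,a), marked(b,f), marked(f,f), near(a), near(b)}
2. swap(b,f)  →  {above(a,a), above(f,b), above(f,f), linked(b,f), linked(f,f), marked(a,a), marked(b,a), marked(b,f), marked(f,f), near(a)}
3. swap(a,a)  →  {above(a,a), above(f,b), above(f,f), linked(a,a), linked(b,f), linked(f,f), marked(a,a), marked(b,a), marked(b,f), marked(f,f)}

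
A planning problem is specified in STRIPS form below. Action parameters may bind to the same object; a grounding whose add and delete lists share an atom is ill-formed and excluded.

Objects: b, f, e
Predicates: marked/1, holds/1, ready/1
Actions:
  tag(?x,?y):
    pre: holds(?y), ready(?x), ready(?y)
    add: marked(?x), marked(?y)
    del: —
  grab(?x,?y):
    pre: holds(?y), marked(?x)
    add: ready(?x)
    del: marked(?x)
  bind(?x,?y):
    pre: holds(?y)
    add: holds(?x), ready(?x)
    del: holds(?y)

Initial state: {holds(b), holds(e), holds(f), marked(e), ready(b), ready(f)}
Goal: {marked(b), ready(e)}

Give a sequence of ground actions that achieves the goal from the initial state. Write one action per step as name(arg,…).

1. tag(b,b)  →  {holds(b), holds(e), holds(f), marked(b), marked(e), ready(b), ready(f)}
2. grab(e,b)  →  {holds(b), holds(e), holds(f), marked(b), ready(b), ready(e), ready(f)}

tag(b,b); grab(e,b)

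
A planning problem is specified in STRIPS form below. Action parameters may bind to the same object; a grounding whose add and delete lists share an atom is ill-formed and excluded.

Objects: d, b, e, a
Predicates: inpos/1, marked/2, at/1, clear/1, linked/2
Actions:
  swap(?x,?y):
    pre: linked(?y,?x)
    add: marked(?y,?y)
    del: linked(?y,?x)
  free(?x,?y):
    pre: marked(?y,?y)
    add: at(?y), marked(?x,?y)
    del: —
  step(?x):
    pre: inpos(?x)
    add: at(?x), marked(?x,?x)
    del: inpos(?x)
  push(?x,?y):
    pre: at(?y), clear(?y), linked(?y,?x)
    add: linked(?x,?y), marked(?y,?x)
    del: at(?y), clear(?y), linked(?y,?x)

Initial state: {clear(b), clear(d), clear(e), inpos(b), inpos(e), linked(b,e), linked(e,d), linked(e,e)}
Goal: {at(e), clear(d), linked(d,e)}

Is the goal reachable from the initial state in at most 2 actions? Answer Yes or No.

1. step(e)  →  {at(e), clear(b), clear(d), clear(e), inpos(b), linked(b,e), linked(e,d), linked(e,e), marked(e,e)}
2. push(d,e)  →  {clear(b), clear(d), inpos(b), linked(b,e), linked(d,e), linked(e,e), marked(e,d), marked(e,e)}
3. free(d,e)  →  {at(e), clear(b), clear(d), inpos(b), linked(b,e), linked(d,e), linked(e,e), marked(d,e), marked(e,d), marked(e,e)}
optimal plan length = 3; 3 > 2

No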